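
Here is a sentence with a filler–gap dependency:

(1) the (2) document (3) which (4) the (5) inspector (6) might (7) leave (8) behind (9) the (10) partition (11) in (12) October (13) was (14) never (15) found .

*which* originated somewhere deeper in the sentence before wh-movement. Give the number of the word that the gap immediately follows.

7

'which' is the direct object of 'leave'. Fronting leaves a gap immediately after 'leave':
The document which the inspector might leave ___ behind the partition in October was never found.
'leave' is word 7.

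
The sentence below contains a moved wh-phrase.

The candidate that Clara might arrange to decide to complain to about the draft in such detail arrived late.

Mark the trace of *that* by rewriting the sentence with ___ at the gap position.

'that' is the object of the preposition 'to'. The gap is right after 'to'.

The candidate that Clara might arrange to decide to complain to ___ about the draft in such detail arrived late.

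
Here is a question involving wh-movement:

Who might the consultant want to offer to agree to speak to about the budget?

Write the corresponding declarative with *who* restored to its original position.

The consultant might want to offer to agree to speak to who about the budget.

'who' functions as the object of the preposition 'to'. Wh-movement fronts it, leaving a gap right after 'to':
Who might the consultant want to offer to agree to speak to ___ about the budget?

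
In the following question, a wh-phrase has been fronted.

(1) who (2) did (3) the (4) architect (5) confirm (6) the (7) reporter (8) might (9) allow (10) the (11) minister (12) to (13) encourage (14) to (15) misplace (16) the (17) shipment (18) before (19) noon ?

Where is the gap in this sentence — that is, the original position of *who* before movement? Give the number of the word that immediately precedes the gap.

Pre-movement form: The architect did confirm the reporter might allow the minister to encourage who to misplace the shipment before noon.
The filler 'who' is interpreted as the direct object of 'encourage'. Wh-movement fronts it, leaving a gap right after 'encourage':
Who did the architect confirm the reporter might allow the minister to encourage ___ to misplace the shipment before noon?
'encourage' is word 13.

13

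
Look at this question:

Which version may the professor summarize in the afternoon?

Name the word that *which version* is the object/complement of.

summarize

Underlying clause: The professor may summarize which version in the afternoon.
'which version' functions as the direct object of 'summarize'. Fronting leaves a gap immediately after 'summarize':
Which version may the professor summarize ___ in the afternoon?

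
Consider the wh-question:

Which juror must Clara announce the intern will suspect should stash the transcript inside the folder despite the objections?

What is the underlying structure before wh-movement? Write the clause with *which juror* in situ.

'which juror' is the subject of the clause embedded under 'suspect'. It moves to the left edge, and the trace sits right after 'suspect':
Which juror must Clara announce the intern will suspect ___ should stash the transcript inside the folder despite the objections?

Clara must announce the intern will suspect which juror should stash the transcript inside the folder despite the objections.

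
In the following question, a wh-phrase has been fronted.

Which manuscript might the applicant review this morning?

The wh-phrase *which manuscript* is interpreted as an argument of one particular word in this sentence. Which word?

In situ: The applicant might review which manuscript this morning.
The filler 'which manuscript' is interpreted as the direct object of 'review'. It moves to the left edge, and the trace sits right after 'review':
Which manuscript might the applicant review ___ this morning?

review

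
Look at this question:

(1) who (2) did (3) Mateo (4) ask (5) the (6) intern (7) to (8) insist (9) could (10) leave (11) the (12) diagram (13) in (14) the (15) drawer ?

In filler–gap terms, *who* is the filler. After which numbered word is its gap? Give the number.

Pre-movement form: Mateo did ask the intern to insist who could leave the diagram in the drawer.
'who' is the subject of the clause embedded under 'insist'. It moves to the left edge, and the trace sits right after 'insist':
Who did Mateo ask the intern to insist ___ could leave the diagram in the drawer?
'insist' is word 8.

8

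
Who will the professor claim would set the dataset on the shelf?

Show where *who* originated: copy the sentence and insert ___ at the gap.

Pre-movement form: The professor will claim who would set the dataset on the shelf.
The filler 'who' is interpreted as the subject of the clause embedded under 'claim'. The gap is right after 'claim'.

Who will the professor claim ___ would set the dataset on the shelf?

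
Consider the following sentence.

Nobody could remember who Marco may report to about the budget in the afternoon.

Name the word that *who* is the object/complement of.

Underlying clause: Marco may report to who about the budget in the afternoon.
'who' is the object of the preposition 'to'. Wh-movement fronts it, leaving a gap right after 'to':
Nobody could remember who Marco may report to ___ about the budget in the afternoon.

to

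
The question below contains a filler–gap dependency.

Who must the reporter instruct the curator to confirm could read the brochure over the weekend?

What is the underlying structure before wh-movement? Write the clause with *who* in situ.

The filler 'who' is interpreted as the subject of the clause embedded under 'confirm'. It moves to the left edge, and the trace sits right after 'confirm':
Who must the reporter instruct the curator to confirm ___ could read the brochure over the weekend?

The reporter must instruct the curator to confirm who could read the brochure over the weekend.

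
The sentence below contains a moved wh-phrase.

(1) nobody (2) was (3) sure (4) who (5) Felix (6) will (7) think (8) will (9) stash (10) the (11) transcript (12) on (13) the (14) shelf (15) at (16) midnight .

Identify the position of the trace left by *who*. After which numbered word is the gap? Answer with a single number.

7

Before movement: Felix will think who will stash the transcript on the shelf at midnight.
'who' is the subject of the clause embedded under 'think'. It moves to the left edge, and the trace sits right after 'think':
Nobody was sure who Felix will think ___ will stash the transcript on the shelf at midnight.
'think' is word 7.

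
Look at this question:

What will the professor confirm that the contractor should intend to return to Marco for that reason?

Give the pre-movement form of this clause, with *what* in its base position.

'what' is the direct object of 'return'. It moves to the left edge, and the trace sits right after 'return':
What will the professor confirm that the contractor should intend to return ___ to Marco for that reason?

The professor will confirm that the contractor should intend to return what to Marco for that reason.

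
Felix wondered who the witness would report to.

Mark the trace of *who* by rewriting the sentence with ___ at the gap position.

Felix wondered who the witness would report to ___.

Underlying clause: The witness would report to who.
'who' functions as the object of the preposition 'to'. The gap is right after 'to'.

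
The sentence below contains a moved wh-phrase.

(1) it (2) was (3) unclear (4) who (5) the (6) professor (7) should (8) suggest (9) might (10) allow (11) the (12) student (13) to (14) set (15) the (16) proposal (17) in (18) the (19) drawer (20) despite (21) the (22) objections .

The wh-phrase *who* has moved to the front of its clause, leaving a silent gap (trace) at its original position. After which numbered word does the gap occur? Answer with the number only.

8

Underlying clause: The professor should suggest who might allow the student to set the proposal in the drawer despite the objections.
'who' is the subject of the clause embedded under 'suggest'. Wh-movement fronts it, leaving a gap right after 'suggest':
It was unclear who the professor should suggest ___ might allow the student to set the proposal in the drawer despite the objections.
'suggest' is word 8.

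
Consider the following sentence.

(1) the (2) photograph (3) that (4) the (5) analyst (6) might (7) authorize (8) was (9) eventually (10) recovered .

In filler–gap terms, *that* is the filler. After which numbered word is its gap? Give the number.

7

The filler 'that' is interpreted as the direct object of 'authorize'. Fronting leaves a gap immediately after 'authorize':
The photograph that the analyst might authorize ___ was eventually recovered.
'authorize' is word 7.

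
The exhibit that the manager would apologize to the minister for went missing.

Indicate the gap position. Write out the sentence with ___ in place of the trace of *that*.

The exhibit that the manager would apologize to the minister for ___ went missing.

'that' is the object of the preposition 'for'. The gap is right after 'for'.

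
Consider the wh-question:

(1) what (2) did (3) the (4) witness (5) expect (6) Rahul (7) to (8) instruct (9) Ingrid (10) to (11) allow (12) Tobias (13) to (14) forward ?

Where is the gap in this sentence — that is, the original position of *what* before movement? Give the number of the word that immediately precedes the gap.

In situ: The witness did expect Rahul to instruct Ingrid to allow Tobias to forward what.
'what' functions as the direct object of 'forward'. Wh-movement fronts it, leaving a gap right after 'forward':
What did the witness expect Rahul to instruct Ingrid to allow Tobias to forward ___?
'forward' is word 14.

14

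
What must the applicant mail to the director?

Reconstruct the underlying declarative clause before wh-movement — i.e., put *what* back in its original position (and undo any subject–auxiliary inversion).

The applicant must mail what to the director.

'what' is the direct object of 'mail'. It moves to the left edge, and the trace sits right after 'mail':
What must the applicant mail ___ to the director?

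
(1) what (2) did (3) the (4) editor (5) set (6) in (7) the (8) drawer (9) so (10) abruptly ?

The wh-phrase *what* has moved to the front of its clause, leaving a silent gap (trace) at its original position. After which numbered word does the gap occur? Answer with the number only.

5

Pre-movement form: The editor did set what in the drawer so abruptly.
'what' functions as the direct object of 'set'. Fronting leaves a gap immediately after 'set':
What did the editor set ___ in the drawer so abruptly?
'set' is word 5.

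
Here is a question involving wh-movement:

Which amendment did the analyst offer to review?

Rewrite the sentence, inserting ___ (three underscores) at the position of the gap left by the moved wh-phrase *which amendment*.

Underlying clause: The analyst did offer to review which amendment.
The filler 'which amendment' is interpreted as the direct object of 'review'. The gap is right after 'review'.

Which amendment did the analyst offer to review ___?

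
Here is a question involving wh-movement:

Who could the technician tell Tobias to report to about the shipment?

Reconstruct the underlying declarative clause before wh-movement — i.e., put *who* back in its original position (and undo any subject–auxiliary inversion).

The technician could tell Tobias to report to who about the shipment.

The filler 'who' is interpreted as the object of the preposition 'to'. It moves to the left edge, and the trace sits right after 'to':
Who could the technician tell Tobias to report to ___ about the shipment?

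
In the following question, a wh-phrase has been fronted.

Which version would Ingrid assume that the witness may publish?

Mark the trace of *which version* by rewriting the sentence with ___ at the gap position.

Before movement: Ingrid would assume that the witness may publish which version.
'which version' functions as the direct object of 'publish'. The gap is right after 'publish'.

Which version would Ingrid assume that the witness may publish ___?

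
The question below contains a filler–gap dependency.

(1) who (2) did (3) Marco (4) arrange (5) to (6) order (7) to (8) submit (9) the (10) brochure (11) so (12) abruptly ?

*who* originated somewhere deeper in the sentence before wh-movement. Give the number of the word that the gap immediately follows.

Before movement: Marco did arrange to order who to submit the brochure so abruptly.
The filler 'who' is interpreted as the direct object of 'order'. Wh-movement fronts it, leaving a gap right after 'order':
Who did Marco arrange to order ___ to submit the brochure so abruptly?
'order' is word 6.

6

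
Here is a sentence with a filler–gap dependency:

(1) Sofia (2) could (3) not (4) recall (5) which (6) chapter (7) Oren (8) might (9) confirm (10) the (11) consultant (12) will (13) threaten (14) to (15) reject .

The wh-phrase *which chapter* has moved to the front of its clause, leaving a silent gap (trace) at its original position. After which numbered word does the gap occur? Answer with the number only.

15

Pre-movement form: Oren might confirm the consultant will threaten to reject which chapter.
'which chapter' is the direct object of 'reject'. Wh-movement fronts it, leaving a gap right after 'reject':
Sofia could not recall which chapter Oren might confirm the consultant will threaten to reject ___.
'reject' is word 15.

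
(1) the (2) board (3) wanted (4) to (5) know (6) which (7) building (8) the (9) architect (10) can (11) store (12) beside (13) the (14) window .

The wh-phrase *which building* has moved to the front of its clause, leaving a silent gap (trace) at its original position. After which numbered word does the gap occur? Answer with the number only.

Before movement: The architect can store which building beside the window.
'which building' is the direct object of 'store'. It moves to the left edge, and the trace sits right after 'store':
The board wanted to know which building the architect can store ___ beside the window.
'store' is word 11.

11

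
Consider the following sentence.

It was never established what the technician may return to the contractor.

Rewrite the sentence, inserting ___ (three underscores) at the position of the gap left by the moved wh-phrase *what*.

Before movement: The technician may return what to the contractor.
The filler 'what' is interpreted as the direct object of 'return'. The gap is right after 'return'.

It was never established what the technician may return ___ to the contractor.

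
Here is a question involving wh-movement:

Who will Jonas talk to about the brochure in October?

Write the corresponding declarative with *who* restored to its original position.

'who' is the object of the preposition 'to'. Fronting leaves a gap immediately after 'to':
Who will Jonas talk to ___ about the brochure in October?

Jonas will talk to who about the brochure in October.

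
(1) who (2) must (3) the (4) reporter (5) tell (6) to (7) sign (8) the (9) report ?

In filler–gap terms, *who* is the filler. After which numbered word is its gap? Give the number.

Underlying clause: The reporter must tell who to sign the report.
'who' is the direct object of 'tell'. It moves to the left edge, and the trace sits right after 'tell':
Who must the reporter tell ___ to sign the report?
'tell' is word 5.

5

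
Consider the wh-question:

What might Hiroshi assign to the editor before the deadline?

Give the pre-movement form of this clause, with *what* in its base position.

Hiroshi might assign what to the editor before the deadline.

'what' is the direct object of 'assign'. Wh-movement fronts it, leaving a gap right after 'assign':
What might Hiroshi assign ___ to the editor before the deadline?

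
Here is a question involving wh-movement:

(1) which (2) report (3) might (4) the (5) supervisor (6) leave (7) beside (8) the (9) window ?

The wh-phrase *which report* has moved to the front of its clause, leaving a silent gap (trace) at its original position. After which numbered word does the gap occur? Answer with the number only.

Pre-movement form: The supervisor might leave which report beside the window.
'which report' functions as the direct object of 'leave'. It moves to the left edge, and the trace sits right after 'leave':
Which report might the supervisor leave ___ beside the window?
'leave' is word 6.

6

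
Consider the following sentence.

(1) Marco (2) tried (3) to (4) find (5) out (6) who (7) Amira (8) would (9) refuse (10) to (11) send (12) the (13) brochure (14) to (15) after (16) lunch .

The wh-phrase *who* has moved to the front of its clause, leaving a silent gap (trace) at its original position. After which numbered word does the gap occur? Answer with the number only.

Before movement: Amira would refuse to send the brochure to who after lunch.
'who' functions as the object of the preposition 'to' (recipient of 'send'). Fronting leaves a gap immediately after 'to':
Marco tried to find out who Amira would refuse to send the brochure to ___ after lunch.
'to' is word 14.

14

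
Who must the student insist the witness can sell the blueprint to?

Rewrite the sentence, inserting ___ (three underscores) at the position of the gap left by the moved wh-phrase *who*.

Who must the student insist the witness can sell the blueprint to ___?

Pre-movement form: The student must insist the witness can sell the blueprint to who.
'who' is the object of the preposition 'to' (recipient of 'sell'). The gap is right after 'to'.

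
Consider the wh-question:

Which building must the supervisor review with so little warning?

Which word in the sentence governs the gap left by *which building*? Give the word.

review

Pre-movement form: The supervisor must review which building with so little warning.
'which building' is the direct object of 'review'. It moves to the left edge, and the trace sits right after 'review':
Which building must the supervisor review ___ with so little warning?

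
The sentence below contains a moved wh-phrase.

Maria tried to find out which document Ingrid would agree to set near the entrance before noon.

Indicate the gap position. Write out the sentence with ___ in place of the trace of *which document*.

Underlying clause: Ingrid would agree to set which document near the entrance before noon.
'which document' functions as the direct object of 'set'. The gap is right after 'set'.

Maria tried to find out which document Ingrid would agree to set ___ near the entrance before noon.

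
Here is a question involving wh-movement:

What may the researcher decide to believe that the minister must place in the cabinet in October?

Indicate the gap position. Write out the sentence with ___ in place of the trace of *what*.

Before movement: The researcher may decide to believe that the minister must place what in the cabinet in October.
The filler 'what' is interpreted as the direct object of 'place'. The gap is right after 'place'.

What may the researcher decide to believe that the minister must place ___ in the cabinet in October?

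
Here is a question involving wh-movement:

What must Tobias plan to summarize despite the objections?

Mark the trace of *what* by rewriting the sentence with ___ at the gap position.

In situ: Tobias must plan to summarize what despite the objections.
The filler 'what' is interpreted as the direct object of 'summarize'. The gap is right after 'summarize'.

What must Tobias plan to summarize ___ despite the objections?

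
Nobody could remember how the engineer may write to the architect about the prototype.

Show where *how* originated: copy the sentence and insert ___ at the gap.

Nobody could remember how the engineer may write to the architect about the prototype ___.

In situ: The engineer may write to the architect about the prototype how.
The filler 'how' is interpreted as the manner adjunct. The gap is right after 'prototype'.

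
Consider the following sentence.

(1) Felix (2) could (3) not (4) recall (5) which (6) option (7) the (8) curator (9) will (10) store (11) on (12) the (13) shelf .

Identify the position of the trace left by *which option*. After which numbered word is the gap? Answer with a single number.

10

Before movement: The curator will store which option on the shelf.
'which option' is the direct object of 'store'. It moves to the left edge, and the trace sits right after 'store':
Felix could not recall which option the curator will store ___ on the shelf.
'store' is word 10.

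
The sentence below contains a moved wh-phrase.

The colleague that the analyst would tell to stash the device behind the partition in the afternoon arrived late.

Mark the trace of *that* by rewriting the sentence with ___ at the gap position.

'that' is the direct object of 'tell'. The gap is right after 'tell'.

The colleague that the analyst would tell ___ to stash the device behind the partition in the afternoon arrived late.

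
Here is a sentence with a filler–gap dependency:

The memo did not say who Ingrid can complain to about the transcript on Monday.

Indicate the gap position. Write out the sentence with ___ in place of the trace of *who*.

The memo did not say who Ingrid can complain to ___ about the transcript on Monday.

Underlying clause: Ingrid can complain to who about the transcript on Monday.
'who' functions as the object of the preposition 'to'. The gap is right after 'to'.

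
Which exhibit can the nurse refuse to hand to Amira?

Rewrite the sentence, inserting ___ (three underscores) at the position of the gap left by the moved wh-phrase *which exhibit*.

Which exhibit can the nurse refuse to hand ___ to Amira?

In situ: The nurse can refuse to hand which exhibit to Amira.
'which exhibit' is the direct object of 'hand'. The gap is right after 'hand'.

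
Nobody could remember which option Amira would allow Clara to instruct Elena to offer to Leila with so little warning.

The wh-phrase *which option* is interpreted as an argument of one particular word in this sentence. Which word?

offer

Before movement: Amira would allow Clara to instruct Elena to offer which option to Leila with so little warning.
'which option' functions as the direct object of 'offer'. Wh-movement fronts it, leaving a gap right after 'offer':
Nobody could remember which option Amira would allow Clara to instruct Elena to offer ___ to Leila with so little warning.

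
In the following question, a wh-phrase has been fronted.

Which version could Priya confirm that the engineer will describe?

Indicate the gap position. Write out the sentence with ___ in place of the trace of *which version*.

Pre-movement form: Priya could confirm that the engineer will describe which version.
'which version' functions as the direct object of 'describe'. The gap is right after 'describe'.

Which version could Priya confirm that the engineer will describe ___?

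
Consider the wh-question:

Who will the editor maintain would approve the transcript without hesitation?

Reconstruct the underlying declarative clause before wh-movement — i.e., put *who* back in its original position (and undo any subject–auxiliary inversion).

The editor will maintain who would approve the transcript without hesitation.

The filler 'who' is interpreted as the subject of the clause embedded under 'maintain'. Wh-movement fronts it, leaving a gap right after 'maintain':
Who will the editor maintain ___ would approve the transcript without hesitation?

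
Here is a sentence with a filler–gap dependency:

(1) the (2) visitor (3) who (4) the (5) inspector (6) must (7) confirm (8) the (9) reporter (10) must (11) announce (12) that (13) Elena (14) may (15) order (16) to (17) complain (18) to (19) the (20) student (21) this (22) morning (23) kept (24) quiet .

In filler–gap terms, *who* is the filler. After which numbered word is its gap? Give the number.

15

'who' functions as the direct object of 'order'. Fronting leaves a gap immediately after 'order':
The visitor who the inspector must confirm the reporter must announce that Elena may order ___ to complain to the student this morning kept quiet.
'order' is word 15.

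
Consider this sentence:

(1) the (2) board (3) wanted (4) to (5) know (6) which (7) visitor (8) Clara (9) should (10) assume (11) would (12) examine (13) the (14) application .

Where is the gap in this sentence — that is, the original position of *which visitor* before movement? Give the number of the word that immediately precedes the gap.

10

In situ: Clara should assume which visitor would examine the application.
'which visitor' functions as the subject of the clause embedded under 'assume'. Wh-movement fronts it, leaving a gap right after 'assume':
The board wanted to know which visitor Clara should assume ___ would examine the application.
'assume' is word 10.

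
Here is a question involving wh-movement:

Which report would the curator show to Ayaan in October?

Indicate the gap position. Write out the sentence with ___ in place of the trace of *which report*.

Which report would the curator show ___ to Ayaan in October?

In situ: The curator would show which report to Ayaan in October.
'which report' is the direct object of 'show'. The gap is right after 'show'.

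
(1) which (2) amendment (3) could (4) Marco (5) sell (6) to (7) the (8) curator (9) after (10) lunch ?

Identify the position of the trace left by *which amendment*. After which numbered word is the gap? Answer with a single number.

In situ: Marco could sell which amendment to the curator after lunch.
'which amendment' functions as the direct object of 'sell'. Wh-movement fronts it, leaving a gap right after 'sell':
Which amendment could Marco sell ___ to the curator after lunch?
'sell' is word 5.

5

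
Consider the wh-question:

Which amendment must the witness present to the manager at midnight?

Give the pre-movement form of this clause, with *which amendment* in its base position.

The witness must present which amendment to the manager at midnight.

'which amendment' is the direct object of 'present'. It moves to the left edge, and the trace sits right after 'present':
Which amendment must the witness present ___ to the manager at midnight?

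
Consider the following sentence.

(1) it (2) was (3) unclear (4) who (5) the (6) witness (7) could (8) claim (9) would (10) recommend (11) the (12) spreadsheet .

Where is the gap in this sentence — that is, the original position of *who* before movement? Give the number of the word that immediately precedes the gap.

Pre-movement form: The witness could claim who would recommend the spreadsheet.
The filler 'who' is interpreted as the subject of the clause embedded under 'claim'. Fronting leaves a gap immediately after 'claim':
It was unclear who the witness could claim ___ would recommend the spreadsheet.
'claim' is word 8.

8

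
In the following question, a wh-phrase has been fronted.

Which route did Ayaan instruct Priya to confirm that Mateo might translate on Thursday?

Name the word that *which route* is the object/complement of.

translate

Underlying clause: Ayaan did instruct Priya to confirm that Mateo might translate which route on Thursday.
The filler 'which route' is interpreted as the direct object of 'translate'. Wh-movement fronts it, leaving a gap right after 'translate':
Which route did Ayaan instruct Priya to confirm that Mateo might translate ___ on Thursday?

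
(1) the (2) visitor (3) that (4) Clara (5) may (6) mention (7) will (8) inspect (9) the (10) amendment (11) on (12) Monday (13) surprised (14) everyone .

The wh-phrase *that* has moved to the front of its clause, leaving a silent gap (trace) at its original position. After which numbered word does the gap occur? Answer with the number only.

'that' is the subject of the clause embedded under 'mention'. It moves to the left edge, and the trace sits right after 'mention':
The visitor that Clara may mention ___ will inspect the amendment on Monday surprised everyone.
'mention' is word 6.

6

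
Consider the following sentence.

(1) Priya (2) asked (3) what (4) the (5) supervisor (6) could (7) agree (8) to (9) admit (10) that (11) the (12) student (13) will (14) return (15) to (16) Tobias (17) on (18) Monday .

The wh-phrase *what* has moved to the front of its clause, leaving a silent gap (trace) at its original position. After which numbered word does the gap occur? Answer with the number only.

14

Pre-movement form: The supervisor could agree to admit that the student will return what to Tobias on Monday.
'what' functions as the direct object of 'return'. Wh-movement fronts it, leaving a gap right after 'return':
Priya asked what the supervisor could agree to admit that the student will return ___ to Tobias on Monday.
'return' is word 14.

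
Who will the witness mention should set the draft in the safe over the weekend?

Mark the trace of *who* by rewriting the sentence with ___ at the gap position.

Before movement: The witness will mention who should set the draft in the safe over the weekend.
'who' is the subject of the clause embedded under 'mention'. The gap is right after 'mention'.

Who will the witness mention ___ should set the draft in the safe over the weekend?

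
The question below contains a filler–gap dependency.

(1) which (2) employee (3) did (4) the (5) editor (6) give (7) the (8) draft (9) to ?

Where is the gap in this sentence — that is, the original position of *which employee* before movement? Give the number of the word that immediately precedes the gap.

9

In situ: The editor did give the draft to which employee.
'which employee' functions as the object of the preposition 'to' (recipient of 'give'). It moves to the left edge, and the trace sits right after 'to':
Which employee did the editor give the draft to ___?
'to' is word 9.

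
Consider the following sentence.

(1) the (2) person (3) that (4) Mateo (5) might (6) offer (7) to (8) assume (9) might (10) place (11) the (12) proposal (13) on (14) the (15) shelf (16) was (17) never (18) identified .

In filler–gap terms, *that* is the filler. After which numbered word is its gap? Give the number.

'that' functions as the subject of the clause embedded under 'assume'. It moves to the left edge, and the trace sits right after 'assume':
The person that Mateo might offer to assume ___ might place the proposal on the shelf was never identified.
'assume' is word 8.

8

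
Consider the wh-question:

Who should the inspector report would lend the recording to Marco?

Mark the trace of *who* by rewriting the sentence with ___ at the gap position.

Who should the inspector report ___ would lend the recording to Marco?

Pre-movement form: The inspector should report who would lend the recording to Marco.
'who' is the subject of the clause embedded under 'report'. The gap is right after 'report'.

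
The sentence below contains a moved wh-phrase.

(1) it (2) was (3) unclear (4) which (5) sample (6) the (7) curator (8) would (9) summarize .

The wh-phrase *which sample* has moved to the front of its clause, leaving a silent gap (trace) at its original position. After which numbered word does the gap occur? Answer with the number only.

In situ: The curator would summarize which sample.
The filler 'which sample' is interpreted as the direct object of 'summarize'. Wh-movement fronts it, leaving a gap right after 'summarize':
It was unclear which sample the curator would summarize ___.
'summarize' is word 9.

9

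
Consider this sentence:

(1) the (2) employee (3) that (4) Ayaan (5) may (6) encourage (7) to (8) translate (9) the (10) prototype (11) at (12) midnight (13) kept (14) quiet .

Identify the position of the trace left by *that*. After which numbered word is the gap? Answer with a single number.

6

The filler 'that' is interpreted as the direct object of 'encourage'. Fronting leaves a gap immediately after 'encourage':
The employee that Ayaan may encourage ___ to translate the prototype at midnight kept quiet.
'encourage' is word 6.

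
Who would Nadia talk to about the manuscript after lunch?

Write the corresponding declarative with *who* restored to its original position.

'who' is the object of the preposition 'to'. It moves to the left edge, and the trace sits right after 'to':
Who would Nadia talk to ___ about the manuscript after lunch?

Nadia would talk to who about the manuscript after lunch.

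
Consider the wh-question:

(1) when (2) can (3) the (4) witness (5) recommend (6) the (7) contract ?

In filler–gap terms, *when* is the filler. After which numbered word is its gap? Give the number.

7

In situ: The witness can recommend the contract when.
'when' is the temporal adjunct. Wh-movement fronts it, leaving a gap right after 'contract':
When can the witness recommend the contract ___?
'contract' is word 7.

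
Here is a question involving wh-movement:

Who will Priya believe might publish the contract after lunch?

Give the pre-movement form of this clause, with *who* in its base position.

'who' is the subject of the clause embedded under 'believe'. It moves to the left edge, and the trace sits right after 'believe':
Who will Priya believe ___ might publish the contract after lunch?

Priya will believe who might publish the contract after lunch.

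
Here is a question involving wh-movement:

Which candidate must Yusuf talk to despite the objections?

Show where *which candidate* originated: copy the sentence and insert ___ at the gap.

Which candidate must Yusuf talk to ___ despite the objections?

Underlying clause: Yusuf must talk to which candidate despite the objections.
'which candidate' is the object of the preposition 'to'. The gap is right after 'to'.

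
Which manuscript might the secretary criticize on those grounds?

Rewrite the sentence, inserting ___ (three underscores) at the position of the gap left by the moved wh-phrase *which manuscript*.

Which manuscript might the secretary criticize ___ on those grounds?

Before movement: The secretary might criticize which manuscript on those grounds.
'which manuscript' functions as the direct object of 'criticize'. The gap is right after 'criticize'.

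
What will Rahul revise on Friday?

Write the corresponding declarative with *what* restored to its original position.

Rahul will revise what on Friday.

The filler 'what' is interpreted as the direct object of 'revise'. It moves to the left edge, and the trace sits right after 'revise':
What will Rahul revise ___ on Friday?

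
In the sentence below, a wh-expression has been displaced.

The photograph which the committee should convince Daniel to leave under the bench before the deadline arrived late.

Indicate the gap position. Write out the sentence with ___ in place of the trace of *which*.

The photograph which the committee should convince Daniel to leave ___ under the bench before the deadline arrived late.

The filler 'which' is interpreted as the direct object of 'leave'. The gap is right after 'leave'.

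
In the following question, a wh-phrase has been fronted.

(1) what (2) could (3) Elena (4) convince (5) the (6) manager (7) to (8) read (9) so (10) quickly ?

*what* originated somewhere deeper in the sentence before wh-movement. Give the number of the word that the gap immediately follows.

8

Underlying clause: Elena could convince the manager to read what so quickly.
'what' is the direct object of 'read'. Wh-movement fronts it, leaving a gap right after 'read':
What could Elena convince the manager to read ___ so quickly?
'read' is word 8.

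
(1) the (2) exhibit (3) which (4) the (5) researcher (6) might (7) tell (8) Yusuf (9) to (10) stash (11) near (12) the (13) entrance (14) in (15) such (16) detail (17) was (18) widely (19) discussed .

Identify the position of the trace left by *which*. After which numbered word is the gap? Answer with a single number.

10

'which' is the direct object of 'stash'. It moves to the left edge, and the trace sits right after 'stash':
The exhibit which the researcher might tell Yusuf to stash ___ near the entrance in such detail was widely discussed.
'stash' is word 10.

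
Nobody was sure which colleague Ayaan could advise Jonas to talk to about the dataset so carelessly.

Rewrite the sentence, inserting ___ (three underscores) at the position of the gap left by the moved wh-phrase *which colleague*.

Before movement: Ayaan could advise Jonas to talk to which colleague about the dataset so carelessly.
'which colleague' functions as the object of the preposition 'to'. The gap is right after 'to'.

Nobody was sure which colleague Ayaan could advise Jonas to talk to ___ about the dataset so carelessly.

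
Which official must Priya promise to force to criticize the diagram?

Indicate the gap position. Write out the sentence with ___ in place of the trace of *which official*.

Which official must Priya promise to force ___ to criticize the diagram?

In situ: Priya must promise to force which official to criticize the diagram.
'which official' functions as the direct object of 'force'. The gap is right after 'force'.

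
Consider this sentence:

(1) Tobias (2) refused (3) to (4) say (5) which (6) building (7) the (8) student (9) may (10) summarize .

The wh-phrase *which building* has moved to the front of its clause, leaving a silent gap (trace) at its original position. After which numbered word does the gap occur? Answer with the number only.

Before movement: The student may summarize which building.
The filler 'which building' is interpreted as the direct object of 'summarize'. Wh-movement fronts it, leaving a gap right after 'summarize':
Tobias refused to say which building the student may summarize ___.
'summarize' is word 10.

10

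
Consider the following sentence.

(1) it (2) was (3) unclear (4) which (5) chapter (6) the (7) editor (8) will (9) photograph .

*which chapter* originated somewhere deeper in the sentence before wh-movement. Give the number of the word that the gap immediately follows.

Pre-movement form: The editor will photograph which chapter.
'which chapter' is the direct object of 'photograph'. It moves to the left edge, and the trace sits right after 'photograph':
It was unclear which chapter the editor will photograph ___.
'photograph' is word 9.

9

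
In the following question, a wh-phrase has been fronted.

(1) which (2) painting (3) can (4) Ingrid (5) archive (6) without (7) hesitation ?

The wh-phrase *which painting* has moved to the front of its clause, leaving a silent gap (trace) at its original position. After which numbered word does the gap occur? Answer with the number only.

5

Before movement: Ingrid can archive which painting without hesitation.
'which painting' is the direct object of 'archive'. It moves to the left edge, and the trace sits right after 'archive':
Which painting can Ingrid archive ___ without hesitation?
'archive' is word 5.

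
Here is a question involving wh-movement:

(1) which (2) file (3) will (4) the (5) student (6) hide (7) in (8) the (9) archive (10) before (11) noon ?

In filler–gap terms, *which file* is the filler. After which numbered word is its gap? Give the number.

6

Before movement: The student will hide which file in the archive before noon.
The filler 'which file' is interpreted as the direct object of 'hide'. It moves to the left edge, and the trace sits right after 'hide':
Which file will the student hide ___ in the archive before noon?
'hide' is word 6.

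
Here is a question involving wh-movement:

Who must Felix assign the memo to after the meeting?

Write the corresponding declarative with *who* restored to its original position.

The filler 'who' is interpreted as the object of the preposition 'to' (recipient of 'assign'). Wh-movement fronts it, leaving a gap right after 'to':
Who must Felix assign the memo to ___ after the meeting?

Felix must assign the memo to who after the meeting.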